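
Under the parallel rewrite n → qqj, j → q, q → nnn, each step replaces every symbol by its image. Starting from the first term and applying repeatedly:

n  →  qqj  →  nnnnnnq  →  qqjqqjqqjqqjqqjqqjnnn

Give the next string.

Replace each of the 21 characters of qqjqqjqqjqqjqqjqqjnnn in place — nnn nnn q nnn nnn q nnn nnn q nnn nnn q nnn nnn q nnn nnn q qqj qqj qqj — and concatenate.

nnnnnnqnnnnnnqnnnnnnqnnnnnnqnnnnnnqnnnnnnqqqjqqjqqj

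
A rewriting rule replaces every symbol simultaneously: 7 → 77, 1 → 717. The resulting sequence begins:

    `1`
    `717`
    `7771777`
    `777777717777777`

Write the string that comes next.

7777777777777771777777777777777

φ(777777717777777) expands symbol-by-symbol to 77 77 77 77 77 77 77 717 77 77 77 77 77 77 77; joining the 15 pieces gives the next term.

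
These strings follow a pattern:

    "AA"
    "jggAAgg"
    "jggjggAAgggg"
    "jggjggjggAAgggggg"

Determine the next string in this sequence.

Each term wraps the previous one in jgg on the left and gg on the right.
Applying this once more to jggjggjggAAgggggg:

jggjggjggjggAAgggggggg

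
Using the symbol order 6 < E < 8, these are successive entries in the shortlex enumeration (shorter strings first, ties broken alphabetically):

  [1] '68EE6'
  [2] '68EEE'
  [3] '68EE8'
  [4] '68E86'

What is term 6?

68E88

Stepping forward 2 times from 68E86: 68E86 → 68E8E, then the target.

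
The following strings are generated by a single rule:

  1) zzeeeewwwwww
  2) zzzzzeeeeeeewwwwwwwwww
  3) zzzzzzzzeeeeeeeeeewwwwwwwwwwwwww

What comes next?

zzzzzzzzzzzeeeeeeeeeeeeewwwwwwwwwwwwwwwwww

The n-th term is 3n-1 z's then 3n+1 e's then 4n+2 w's (n = 1, 2, …).
At n = 4 the blocks have lengths 11, 13, 18.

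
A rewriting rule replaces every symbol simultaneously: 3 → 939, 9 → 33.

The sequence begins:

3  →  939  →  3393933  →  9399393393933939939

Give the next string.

φ(9399393393933939939) expands symbol-by-symbol to 33 939 33 33 939 33 939 939 33 939 33 939 939 33 939 33 33 939 33; joining the 19 pieces gives the next term.

33939333393933939939339393393993933939333393933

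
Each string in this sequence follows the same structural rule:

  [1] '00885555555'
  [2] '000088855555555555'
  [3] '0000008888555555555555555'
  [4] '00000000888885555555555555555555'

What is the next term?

The n-th term is 2n 0's then n+1 8's then 4n+3 5's (n = 1, 2, …).
For the next term, n = 5, so the run lengths are 10, 6, 23.

000000000088888855555555555555555555555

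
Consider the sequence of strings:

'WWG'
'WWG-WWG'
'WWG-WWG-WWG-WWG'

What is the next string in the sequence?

WWG-WWG-WWG-WWG-WWG-WWG-WWG-WWG

Every step duplicates the string with '-' between the halves.
So the next term is two copies of WWG-WWG-WWG-WWG with '-' between the halves.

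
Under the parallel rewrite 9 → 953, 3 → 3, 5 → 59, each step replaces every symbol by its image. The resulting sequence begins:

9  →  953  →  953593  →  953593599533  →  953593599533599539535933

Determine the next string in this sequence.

953593599533599539535933599539535939535935995333

Replace each of the 24 characters of 953593599533599539535933 in place — 953 59 3 59 953 3 59 953 953 59 3 3 59 953 953 59 3 953 59 3 59 953 3 3 — and concatenate.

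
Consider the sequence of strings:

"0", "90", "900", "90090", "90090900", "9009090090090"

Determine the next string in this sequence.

900909009009090090900

This is a Fibonacci-style word recurrence s(k) = s(k−1)·s(k−2): e.g. 90·0 = 900.
So term 7 is 9009090090090·90090900.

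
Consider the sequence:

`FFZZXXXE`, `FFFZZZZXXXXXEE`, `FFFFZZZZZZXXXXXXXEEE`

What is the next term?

Each string has the form F^{n+1} Z^{2n} X^{2n+1} E^{n} (n = 1, 2, …).
At n = 4 the blocks have lengths 5, 8, 9, 4.

FFFFFZZZZZZZZXXXXXXXXXEEEE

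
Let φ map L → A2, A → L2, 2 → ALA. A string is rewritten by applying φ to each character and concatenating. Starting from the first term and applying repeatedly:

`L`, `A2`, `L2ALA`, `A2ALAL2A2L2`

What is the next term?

L2ALAL2A2L2A2ALAL2ALAA2ALA

Expanding A2ALAL2A2L2: A→L2, 2→ALA, A→L2, L→A2, A→L2, L→A2, 2→ALA, A→L2, 2→ALA, L→A2, 2→ALA. Concatenated: L2 ALA L2 A2 L2 A2 ALA L2 ALA A2 ALA.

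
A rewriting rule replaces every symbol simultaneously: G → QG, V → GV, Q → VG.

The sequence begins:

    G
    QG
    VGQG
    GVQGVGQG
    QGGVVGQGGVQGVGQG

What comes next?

VGQGQGGVGVQGVGQGQGGVVGQGGVQGVGQG

φ(QGGVVGQGGVQGVGQG) expands symbol-by-symbol to VG QG QG GV GV QG VG QG QG GV VG QG GV QG VG QG; joining the 16 pieces gives the next term.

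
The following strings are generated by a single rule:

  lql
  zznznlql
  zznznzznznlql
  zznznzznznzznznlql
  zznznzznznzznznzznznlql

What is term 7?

zznznzznznzznznzznznzznznzznznlql

The strings grow by a fixed prefix zznzn each time.
From zznznzznznzznznzznznlql, 2 further steps: zznznzznznzznznzznznlql → zznznzznznzznznzznznzznznlql → (answer).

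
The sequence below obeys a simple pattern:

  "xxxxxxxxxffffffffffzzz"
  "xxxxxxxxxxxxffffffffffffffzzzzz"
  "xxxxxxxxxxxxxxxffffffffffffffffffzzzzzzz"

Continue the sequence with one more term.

xxxxxxxxxxxxxxxxxxffffffffffffffffffffffzzzzzzzzz

Term n consists of 3n+3 x's, followed by 4n+2 f's, followed by 2n-1 z's, where the shown terms are n = 2, 3, 4.
For the next term, n = 5, so the run lengths are 18, 22, 9.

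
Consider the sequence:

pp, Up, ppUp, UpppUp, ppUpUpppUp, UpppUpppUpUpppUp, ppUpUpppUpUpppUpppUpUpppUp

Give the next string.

Each term (from the third on) is the two preceding terms concatenated in order: term 3 = pp·Up = ppUp.
The next term joins UpppUpppUpUpppUp and ppUpUpppUpUpppUpppUpUpppUp.

UpppUpppUpUpppUpppUpUpppUpUpppUpppUpUpppUp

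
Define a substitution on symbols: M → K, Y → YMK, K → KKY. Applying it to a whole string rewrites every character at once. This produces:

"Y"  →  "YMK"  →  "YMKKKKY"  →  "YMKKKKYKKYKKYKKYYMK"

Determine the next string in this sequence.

φ(YMKKKKYKKYKKYKKYYMK) expands symbol-by-symbol to YMK K KKY KKY KKY KKY YMK KKY KKY YMK KKY KKY YMK KKY KKY YMK YMK K KKY; joining the 19 pieces gives the next term.

YMKKKKYKKYKKYKKYYMKKKYKKYYMKKKYKKYYMKKKYKKYYMKYMKKKKY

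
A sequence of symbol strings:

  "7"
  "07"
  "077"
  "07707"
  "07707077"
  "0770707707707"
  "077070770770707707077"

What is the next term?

Each term (from the third on) is the previous term followed by the one before it: term 3 = 07·7 = 077.
So term 8 is 077070770770707707077·0770707707707.

0770707707707077070770770707707707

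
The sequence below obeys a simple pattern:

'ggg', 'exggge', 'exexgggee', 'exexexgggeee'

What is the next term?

s(k+1) = ex·s(k)·e, so each term gains ex as a prefix and e as a suffix.
Applying this once more to exexexgggeee:

exexexexgggeeee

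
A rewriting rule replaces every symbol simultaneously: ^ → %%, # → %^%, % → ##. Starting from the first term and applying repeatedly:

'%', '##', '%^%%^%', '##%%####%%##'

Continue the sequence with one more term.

Rewriting each symbol of ##%%####%%##: #→%^%, #→%^%, %→##, %→##, #→%^%, #→%^%, #→%^%, #→%^%, %→##, %→##, #→%^%, #→%^%, which concatenates to %^% %^% ## ## %^% %^% %^% %^% ## ## %^% %^%.

%^%%^%####%^%%^%%^%%^%####%^%%^%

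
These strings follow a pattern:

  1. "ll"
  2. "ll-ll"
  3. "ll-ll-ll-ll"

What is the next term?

ll-ll-ll-ll-ll-ll-ll-ll

Each string is two copies of the previous one joined by '-'.
One more doubling of ll-ll-ll-ll gives the answer.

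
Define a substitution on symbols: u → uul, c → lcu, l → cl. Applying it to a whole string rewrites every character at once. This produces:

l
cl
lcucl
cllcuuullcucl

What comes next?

Rewriting the 13 symbols of cllcuuullcucl one by one yields lcu cl cl lcu uul uul uul cl cl lcu uul lcu cl; concatenated:

lcuclcllcuuuluuluulclcllcuuullcucl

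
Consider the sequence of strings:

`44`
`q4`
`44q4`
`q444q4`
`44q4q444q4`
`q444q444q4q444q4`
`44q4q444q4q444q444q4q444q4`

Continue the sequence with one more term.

q444q444q4q444q444q4q444q4q444q444q4q444q4

This is a Fibonacci-style word recurrence s(k) = s(k−2)·s(k−1): e.g. 44·q4 = 44q4.
So term 8 is q444q444q4q444q4·44q4q444q4q444q444q4q444q4.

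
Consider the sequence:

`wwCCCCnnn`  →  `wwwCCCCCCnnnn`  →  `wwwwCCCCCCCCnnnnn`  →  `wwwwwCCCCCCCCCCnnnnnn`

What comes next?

wwwwwwCCCCCCCCCCCCnnnnnnn

The n-th term is n w's then 2n C's then n+1 n's, where the shown terms are n = 2, 3, 4, 5.
Setting n = 6 gives 6, 12, 7 characters in each block.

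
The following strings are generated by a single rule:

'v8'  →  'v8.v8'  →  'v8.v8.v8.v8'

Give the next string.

s(k+1) = s(k)·.·s(k) — each term doubles the last with '.' between the halves.
So the next term is two copies of v8.v8.v8.v8 with '.' between the halves.

v8.v8.v8.v8.v8.v8.v8.v8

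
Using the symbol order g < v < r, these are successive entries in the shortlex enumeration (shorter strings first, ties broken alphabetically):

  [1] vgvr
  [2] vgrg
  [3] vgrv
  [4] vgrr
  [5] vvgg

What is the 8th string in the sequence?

Advancing 3 positions from vvgg through vvgg → vvgv → vvgr reaches term 8.

vvvg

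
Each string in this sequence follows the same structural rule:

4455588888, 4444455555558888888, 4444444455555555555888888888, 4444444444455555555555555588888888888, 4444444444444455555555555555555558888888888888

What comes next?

Reading off run lengths: 4 runs 2, 5, 8, 11, 14; 5 runs 3, 7, 11, 15, 19; 8 runs 5, 7, 9, 11, 13 — each is linear in n (n = 1, 2, …).
At n = 6 the blocks have lengths 17, 23, 15.

4444444444444444455555555555555555555555888888888888888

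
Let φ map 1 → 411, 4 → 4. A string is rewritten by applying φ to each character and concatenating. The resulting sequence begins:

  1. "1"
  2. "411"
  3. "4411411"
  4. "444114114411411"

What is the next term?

4444114114411411444114114411411

Applying the rule to each of the 15 symbols of 444114114411411 gives the pieces 4 4 4 411 411 4 411 411 4 4 411 411 4 411 411, which concatenate to the answer.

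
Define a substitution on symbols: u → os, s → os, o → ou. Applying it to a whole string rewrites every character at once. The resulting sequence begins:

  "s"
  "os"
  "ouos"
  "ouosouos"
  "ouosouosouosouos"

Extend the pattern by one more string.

ouosouosouosouosouosouosouosouos

φ(ouosouosouosouos) expands symbol-by-symbol to ou os ou os ou os ou os ou os ou os ou os ou os; joining the 16 pieces gives the next term.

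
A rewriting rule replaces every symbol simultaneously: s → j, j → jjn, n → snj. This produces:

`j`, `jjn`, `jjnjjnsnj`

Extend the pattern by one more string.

Rewriting each symbol of jjnjjnsnj: j→jjn, j→jjn, n→snj, j→jjn, j→jjn, n→snj, s→j, n→snj, j→jjn, which concatenates to jjn jjn snj jjn jjn snj j snj jjn.

jjnjjnsnjjjnjjnsnjjsnjjjn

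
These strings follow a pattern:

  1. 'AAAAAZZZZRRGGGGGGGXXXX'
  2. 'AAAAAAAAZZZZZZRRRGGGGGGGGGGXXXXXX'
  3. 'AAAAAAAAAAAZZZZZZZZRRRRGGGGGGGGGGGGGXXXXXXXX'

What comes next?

AAAAAAAAAAAAAAZZZZZZZZZZRRRRRGGGGGGGGGGGGGGGGXXXXXXXXXX

The n-th term is 3n-1 A's then 2n Z's then n R's then 3n+1 G's then 2n X's, where the shown terms are n = 2, 3, 4.
For the next term, n = 5, so the run lengths are 14, 10, 5, 16, 10.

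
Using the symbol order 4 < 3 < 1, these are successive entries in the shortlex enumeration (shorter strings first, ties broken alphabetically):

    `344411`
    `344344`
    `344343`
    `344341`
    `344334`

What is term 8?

Continuing the enumeration 3 steps past 344334: 344334 → 344333 → 344331 → (answer).

344314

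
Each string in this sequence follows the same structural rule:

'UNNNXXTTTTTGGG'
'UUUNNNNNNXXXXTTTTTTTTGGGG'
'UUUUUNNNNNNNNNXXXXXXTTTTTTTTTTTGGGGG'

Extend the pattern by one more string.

Each string has the form U^{2n-1} N^{3n} X^{2n} T^{3n+2} G^{n+2} (n = 1, 2, …).
At n = 4 the blocks have lengths 7, 12, 8, 14, 6.

UUUUUUUNNNNNNNNNNNNXXXXXXXXTTTTTTTTTTTTTTGGGGGG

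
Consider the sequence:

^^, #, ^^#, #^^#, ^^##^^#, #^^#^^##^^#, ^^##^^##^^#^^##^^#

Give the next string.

Each term (from the third on) is the two preceding terms concatenated in order: term 3 = ^^·# = ^^#.
Continuing: #^^#^^##^^# · ^^##^^##^^#^^##^^# gives term 8.

#^^#^^##^^#^^##^^##^^#^^##^^#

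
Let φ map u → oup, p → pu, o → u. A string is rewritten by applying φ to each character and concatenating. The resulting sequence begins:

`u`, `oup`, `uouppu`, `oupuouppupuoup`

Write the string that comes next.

φ(oupuouppupuoup) expands symbol-by-symbol to u oup pu oup u oup pu pu oup pu oup u oup pu; joining the 14 pieces gives the next term.

uouppuoupuouppupuouppuoupuouppu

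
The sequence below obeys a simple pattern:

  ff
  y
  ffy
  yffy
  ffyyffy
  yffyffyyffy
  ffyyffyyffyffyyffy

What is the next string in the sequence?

yffyffyyffyffyyffyyffyffyyffy

From term 3 onward, concatenate the second-to-last term with the last: ff·y = ffy, y·ffy = yffy, …
So term 8 is yffyffyyffy·ffyyffyyffyffyyffy.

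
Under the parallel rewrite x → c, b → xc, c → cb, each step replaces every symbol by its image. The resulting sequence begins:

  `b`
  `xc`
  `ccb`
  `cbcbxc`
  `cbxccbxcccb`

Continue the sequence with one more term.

cbxcccbcbxcccbcbcbxc

Apply φ to cbxccbxcccb symbol by symbol: c→cb, b→xc, x→c, c→cb, c→cb, b→xc, x→c, c→cb, c→cb, c→cb, b→xc; joined: cb xc c cb cb xc c cb cb cb xc.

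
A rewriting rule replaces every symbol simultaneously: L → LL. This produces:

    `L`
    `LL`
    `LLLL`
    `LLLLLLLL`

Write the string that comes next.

LLLLLLLLLLLLLLLL

Expanding LLLLLLLL: L→LL, L→LL, L→LL, L→LL, L→LL, L→LL, L→LL, L→LL. Concatenated: LL LL LL LL LL LL LL LL.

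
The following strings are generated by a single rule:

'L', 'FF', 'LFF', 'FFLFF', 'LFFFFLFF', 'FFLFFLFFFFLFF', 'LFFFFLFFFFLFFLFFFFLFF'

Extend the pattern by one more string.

FFLFFLFFFFLFFLFFFFLFFFFLFFLFFFFLFF

This is a Fibonacci-style word recurrence s(k) = s(k−2)·s(k−1): e.g. L·FF = LFF.
So term 8 is FFLFFLFFFFLFF·LFFFFLFFFFLFFLFFFFLFF.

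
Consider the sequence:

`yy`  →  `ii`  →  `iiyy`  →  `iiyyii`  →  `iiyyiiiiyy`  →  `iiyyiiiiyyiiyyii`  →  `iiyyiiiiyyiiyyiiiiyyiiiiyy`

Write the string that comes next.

Each term (from the third on) is the previous term followed by the one before it: term 3 = ii·yy = iiyy.
So term 8 is iiyyiiiiyyiiyyiiiiyyiiiiyy·iiyyiiiiyyiiyyii.

iiyyiiiiyyiiyyiiiiyyiiiiyyiiyyiiiiyyiiyyii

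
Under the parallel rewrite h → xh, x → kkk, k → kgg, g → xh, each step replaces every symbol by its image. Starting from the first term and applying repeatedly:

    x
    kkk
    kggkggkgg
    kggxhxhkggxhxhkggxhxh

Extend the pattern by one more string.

kggxhxhkkkxhkkkxhkggxhxhkkkxhkkkxhkggxhxhkkkxhkkkxh

Applying the rule to each of the 21 symbols of kggxhxhkggxhxhkggxhxh gives the pieces kgg xh xh kkk xh kkk xh kgg xh xh kkk xh kkk xh kgg xh xh kkk xh kkk xh, which concatenate to the answer.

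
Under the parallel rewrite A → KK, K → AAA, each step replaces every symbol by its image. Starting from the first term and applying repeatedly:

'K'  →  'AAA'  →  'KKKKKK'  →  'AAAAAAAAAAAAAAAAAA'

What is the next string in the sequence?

Applying the rule to each of the 18 symbols of AAAAAAAAAAAAAAAAAA gives the pieces KK KK KK KK KK KK KK KK KK KK KK KK KK KK KK KK KK KK, which concatenate to the answer.

KKKKKKKKKKKKKKKKKKKKKKKKKKKKKKKKKKKK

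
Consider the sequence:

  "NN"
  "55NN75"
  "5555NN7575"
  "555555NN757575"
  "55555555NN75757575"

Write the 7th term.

555555555555NN757575757575

s(k+1) = 55·s(k)·75, so each term gains 55 as a prefix and 75 as a suffix.
From 55555555NN75757575, 2 further steps: 55555555NN75757575 → 5555555555NN7575757575 → (answer).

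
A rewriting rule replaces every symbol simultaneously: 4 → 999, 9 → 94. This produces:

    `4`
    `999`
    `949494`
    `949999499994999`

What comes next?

949999494949499994949494999949494

Applying the rule to each of the 15 symbols of 949999499994999 gives the pieces 94 999 94 94 94 94 999 94 94 94 94 999 94 94 94, which concatenate to the answer.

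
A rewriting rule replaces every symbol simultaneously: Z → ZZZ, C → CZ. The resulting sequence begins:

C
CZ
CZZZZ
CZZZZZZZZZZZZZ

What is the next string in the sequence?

Rewriting the 14 symbols of CZZZZZZZZZZZZZ one by one yields CZ ZZZ ZZZ ZZZ ZZZ ZZZ ZZZ ZZZ ZZZ ZZZ ZZZ ZZZ ZZZ ZZZ; concatenated:

CZZZZZZZZZZZZZZZZZZZZZZZZZZZZZZZZZZZZZZZZ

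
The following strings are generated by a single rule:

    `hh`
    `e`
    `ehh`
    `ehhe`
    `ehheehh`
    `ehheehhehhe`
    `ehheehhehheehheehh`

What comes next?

This is a Fibonacci-style word recurrence s(k) = s(k−1)·s(k−2): e.g. e·hh = ehh.
The next term joins ehheehhehheehheehh and ehheehhehhe.

ehheehhehheehheehhehheehhehhe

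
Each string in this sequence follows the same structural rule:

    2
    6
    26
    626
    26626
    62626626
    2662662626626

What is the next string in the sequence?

626266262662662626626

Each term (from the third on) is the two preceding terms concatenated in order: term 3 = 2·6 = 26.
The next term joins 62626626 and 2662662626626.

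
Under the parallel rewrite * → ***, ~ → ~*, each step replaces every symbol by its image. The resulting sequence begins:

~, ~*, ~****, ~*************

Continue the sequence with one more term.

φ(~*************) expands symbol-by-symbol to ~* *** *** *** *** *** *** *** *** *** *** *** *** ***; joining the 14 pieces gives the next term.

~****************************************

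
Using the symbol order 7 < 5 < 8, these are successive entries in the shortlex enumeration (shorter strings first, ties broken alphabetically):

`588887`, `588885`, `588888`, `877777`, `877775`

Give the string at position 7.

877757

Stepping forward 2 times from 877775: 877775 → 877778, then the target.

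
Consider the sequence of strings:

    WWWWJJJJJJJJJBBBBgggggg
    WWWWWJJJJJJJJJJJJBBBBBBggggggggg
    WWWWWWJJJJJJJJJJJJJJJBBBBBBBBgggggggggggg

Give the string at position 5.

WWWWWWWWJJJJJJJJJJJJJJJJJJJJJBBBBBBBBBBBBgggggggggggggggggg

Term n consists of n+2 W's, followed by 3n+3 J's, followed by 2n B's, followed by 3n g's, where the shown terms are n = 2, 3, 4.
For term 5, n = 6, so the run lengths are 8, 21, 12, 18.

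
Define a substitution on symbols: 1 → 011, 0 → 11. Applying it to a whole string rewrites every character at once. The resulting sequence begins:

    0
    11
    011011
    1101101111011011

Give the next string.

Applying the rule to each of the 16 symbols of 1101101111011011 gives the pieces 011 011 11 011 011 11 011 011 011 011 11 011 011 11 011 011, which concatenate to the answer.

01101111011011110110110110111101101111011011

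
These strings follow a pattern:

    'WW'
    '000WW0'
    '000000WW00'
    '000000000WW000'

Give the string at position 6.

000000000000000WW00000

Each term wraps the previous one in 000 on the left and 0 on the right.
From 000000000WW000, 2 further steps: 000000000WW000 → 000000000000WW0000 → (answer).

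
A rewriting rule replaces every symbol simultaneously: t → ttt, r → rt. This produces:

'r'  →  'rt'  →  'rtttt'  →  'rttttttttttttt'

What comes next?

Rewriting the 14 symbols of rttttttttttttt one by one yields rt ttt ttt ttt ttt ttt ttt ttt ttt ttt ttt ttt ttt ttt; concatenated:

rtttttttttttttttttttttttttttttttttttttttt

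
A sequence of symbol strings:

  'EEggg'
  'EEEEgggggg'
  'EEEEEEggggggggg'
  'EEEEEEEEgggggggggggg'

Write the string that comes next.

EEEEEEEEEEggggggggggggggg

The n-th term is 2n E's then 3n g's (n = 1, 2, …).
For the next term, n = 5, so the run lengths are 10, 15.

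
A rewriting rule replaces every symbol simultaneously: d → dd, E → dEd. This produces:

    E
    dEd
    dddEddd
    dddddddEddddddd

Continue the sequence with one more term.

Applying the rule to each of the 15 symbols of dddddddEddddddd gives the pieces dd dd dd dd dd dd dd dEd dd dd dd dd dd dd dd, which concatenate to the answer.

dddddddddddddddEddddddddddddddd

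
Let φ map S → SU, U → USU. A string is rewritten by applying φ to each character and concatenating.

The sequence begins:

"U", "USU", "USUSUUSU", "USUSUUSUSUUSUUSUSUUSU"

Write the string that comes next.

USUSUUSUSUUSUUSUSUUSUSUUSUUSUSUUSUUSUSUUSUSUUSUUSUSUUSU

Replace each of the 21 characters of USUSUUSUSUUSUUSUSUUSU in place — USU SU USU SU USU USU SU USU SU USU USU SU USU USU SU USU SU USU USU SU USU — and concatenate.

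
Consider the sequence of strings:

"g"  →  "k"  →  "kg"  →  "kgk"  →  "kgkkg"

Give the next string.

This is a Fibonacci-style word recurrence s(k) = s(k−1)·s(k−2): e.g. k·g = kg.
The next term joins kgkkg and kgk.

kgkkgkgk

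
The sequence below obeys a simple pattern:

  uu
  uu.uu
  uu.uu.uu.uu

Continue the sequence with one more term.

s(k+1) = s(k)·.·s(k) — each term doubles the last with '.' between the halves.
Doubling uu.uu.uu.uu with '.' between the halves:

uu.uu.uu.uu.uu.uu.uu.uu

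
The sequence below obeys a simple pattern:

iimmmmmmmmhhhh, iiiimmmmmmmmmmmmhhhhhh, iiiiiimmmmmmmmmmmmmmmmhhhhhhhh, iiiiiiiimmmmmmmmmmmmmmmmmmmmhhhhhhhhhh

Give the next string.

The n-th term is 2n-2 i's then 4n m's then 2n h's, where the shown terms are n = 2, 3, 4, 5.
For the next term, n = 6, so the run lengths are 10, 24, 12.

iiiiiiiiiimmmmmmmmmmmmmmmmmmmmmmmmhhhhhhhhhhhh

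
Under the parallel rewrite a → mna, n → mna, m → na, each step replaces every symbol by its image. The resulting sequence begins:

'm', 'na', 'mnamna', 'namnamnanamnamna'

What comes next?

mnamnanamnamnanamnamnamnamnanamnamnanamnamna

Replace each of the 16 characters of namnamnanamnamna in place — mna mna na mna mna na mna mna mna mna na mna mna na mna mna — and concatenate.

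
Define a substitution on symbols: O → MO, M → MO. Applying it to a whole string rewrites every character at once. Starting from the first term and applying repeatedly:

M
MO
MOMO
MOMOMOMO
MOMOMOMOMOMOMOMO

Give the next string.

Applying the rule to each of the 16 symbols of MOMOMOMOMOMOMOMO gives the pieces MO MO MO MO MO MO MO MO MO MO MO MO MO MO MO MO, which concatenate to the answer.

MOMOMOMOMOMOMOMOMOMOMOMOMOMOMOMO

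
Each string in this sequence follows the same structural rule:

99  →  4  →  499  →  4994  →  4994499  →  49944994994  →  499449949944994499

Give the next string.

This is a Fibonacci-style word recurrence s(k) = s(k−1)·s(k−2): e.g. 4·99 = 499.
The next term joins 499449949944994499 and 49944994994.

49944994994499449949944994994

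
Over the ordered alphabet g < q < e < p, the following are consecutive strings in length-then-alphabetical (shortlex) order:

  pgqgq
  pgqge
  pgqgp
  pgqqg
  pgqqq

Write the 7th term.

Stepping forward 2 times from pgqqq: pgqqq → pgqqe, then the target.

pgqqp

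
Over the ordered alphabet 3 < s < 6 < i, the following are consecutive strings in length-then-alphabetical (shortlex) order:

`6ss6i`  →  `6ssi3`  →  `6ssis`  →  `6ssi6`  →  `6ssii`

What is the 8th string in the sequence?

6s636

Continuing the enumeration 3 steps past 6ssii: 6ssii → 6s633 → 6s63s → (answer).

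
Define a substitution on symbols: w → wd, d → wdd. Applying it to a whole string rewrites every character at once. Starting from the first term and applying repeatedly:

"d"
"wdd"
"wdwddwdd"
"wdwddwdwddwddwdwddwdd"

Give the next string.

Rewriting the 21 symbols of wdwddwdwddwddwdwddwdd one by one yields wd wdd wd wdd wdd wd wdd wd wdd wdd wd wdd wdd wd wdd wd wdd wdd wd wdd wdd; concatenated:

wdwddwdwddwddwdwddwdwddwddwdwddwddwdwddwdwddwddwdwddwdd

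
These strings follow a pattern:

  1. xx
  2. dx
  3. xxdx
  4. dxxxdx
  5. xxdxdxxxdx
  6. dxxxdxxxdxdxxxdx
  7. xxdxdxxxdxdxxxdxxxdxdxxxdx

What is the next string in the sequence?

dxxxdxxxdxdxxxdxxxdxdxxxdxdxxxdxxxdxdxxxdx

Each term (from the third on) is the two preceding terms concatenated in order: term 3 = xx·dx = xxdx.
Continuing: dxxxdxxxdxdxxxdx · xxdxdxxxdxdxxxdxxxdxdxxxdx gives term 8.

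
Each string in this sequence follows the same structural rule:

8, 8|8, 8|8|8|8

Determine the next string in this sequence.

8|8|8|8|8|8|8|8

Each string is two copies of the previous one joined by '|'.
One more doubling of 8|8|8|8 gives the answer.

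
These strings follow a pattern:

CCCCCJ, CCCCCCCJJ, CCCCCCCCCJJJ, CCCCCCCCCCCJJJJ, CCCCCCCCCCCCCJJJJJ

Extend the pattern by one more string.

CCCCCCCCCCCCCCCJJJJJJ

Reading off run lengths: C runs 5, 7, 9, 11, 13; J runs 1, 2, 3, 4, 5 — each is linear in n, where the shown terms are n = 2, 3, 4, 5, 6.
For the next term, n = 7, so the run lengths are 15, 6.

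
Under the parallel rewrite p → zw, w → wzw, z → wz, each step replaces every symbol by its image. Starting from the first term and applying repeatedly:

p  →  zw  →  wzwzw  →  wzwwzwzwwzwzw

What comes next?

Rewriting the 13 symbols of wzwwzwzwwzwzw one by one yields wzw wz wzw wzw wz wzw wz wzw wzw wz wzw wz wzw; concatenated:

wzwwzwzwwzwwzwzwwzwzwwzwwzwzwwzwzw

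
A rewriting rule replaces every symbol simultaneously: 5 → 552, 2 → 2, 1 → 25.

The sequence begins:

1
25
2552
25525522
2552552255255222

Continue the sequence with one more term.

25525522552552225525522552552222

φ(2552552255255222) expands symbol-by-symbol to 2 552 552 2 552 552 2 2 552 552 2 552 552 2 2 2; joining the 16 pieces gives the next term.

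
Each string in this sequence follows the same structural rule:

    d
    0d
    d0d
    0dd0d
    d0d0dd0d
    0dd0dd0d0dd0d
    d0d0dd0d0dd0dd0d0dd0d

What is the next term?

Each term (from the third on) is the two preceding terms concatenated in order: term 3 = d·0d = d0d.
So term 8 is 0dd0dd0d0dd0d·d0d0dd0d0dd0dd0d0dd0d.

0dd0dd0d0dd0dd0d0dd0d0dd0dd0d0dd0d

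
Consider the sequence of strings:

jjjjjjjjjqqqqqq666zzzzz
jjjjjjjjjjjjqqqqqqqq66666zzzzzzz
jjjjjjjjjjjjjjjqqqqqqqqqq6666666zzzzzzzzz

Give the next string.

jjjjjjjjjjjjjjjjjjqqqqqqqqqqqq666666666zzzzzzzzzzz

Each string has the form j^{3n+3} q^{2n+2} 6^{2n-1} z^{2n+1}, where the shown terms are n = 2, 3, 4.
Setting n = 5 gives 18, 12, 9, 11 characters in each block.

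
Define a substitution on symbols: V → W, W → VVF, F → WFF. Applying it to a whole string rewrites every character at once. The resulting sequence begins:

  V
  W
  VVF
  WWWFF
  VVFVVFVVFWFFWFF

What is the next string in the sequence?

Applying the rule to each of the 15 symbols of VVFVVFVVFWFFWFF gives the pieces W W WFF W W WFF W W WFF VVF WFF WFF VVF WFF WFF, which concatenate to the answer.

WWWFFWWWFFWWWFFVVFWFFWFFVVFWFFWFF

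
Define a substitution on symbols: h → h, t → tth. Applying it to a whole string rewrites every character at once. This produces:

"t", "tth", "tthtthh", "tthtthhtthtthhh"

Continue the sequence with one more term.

Replace each of the 15 characters of tthtthhtthtthhh in place — tth tth h tth tth h h tth tth h tth tth h h h — and concatenate.

tthtthhtthtthhhtthtthhtthtthhhh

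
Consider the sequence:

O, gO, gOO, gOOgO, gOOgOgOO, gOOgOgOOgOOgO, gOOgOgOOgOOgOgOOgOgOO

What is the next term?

gOOgOgOOgOOgOgOOgOgOOgOOgOgOOgOOgO

This is a Fibonacci-style word recurrence s(k) = s(k−1)·s(k−2): e.g. gO·O = gOO.
The next term joins gOOgOgOOgOOgOgOOgOgOO and gOOgOgOOgOOgO.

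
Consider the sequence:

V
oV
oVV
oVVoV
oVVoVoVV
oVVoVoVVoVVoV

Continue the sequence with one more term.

Each term (from the third on) is the previous term followed by the one before it: term 3 = oV·V = oVV.
Continuing: oVVoVoVVoVVoV · oVVoVoVV gives term 7.

oVVoVoVVoVVoVoVVoVoVV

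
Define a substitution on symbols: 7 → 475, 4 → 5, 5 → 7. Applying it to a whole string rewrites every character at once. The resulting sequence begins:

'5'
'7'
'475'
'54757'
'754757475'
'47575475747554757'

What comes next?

Replace each of the 17 characters of 47575475747554757 in place — 5 475 7 475 7 5 475 7 475 5 475 7 7 5 475 7 475 — and concatenate.

5475747575475747554757754757475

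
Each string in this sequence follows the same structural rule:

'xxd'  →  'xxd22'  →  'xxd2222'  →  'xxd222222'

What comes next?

Every step adds 22 to the end: s(k+1) = s(k)·22.
One more step from xxd222222 gives the answer.

xxd22222222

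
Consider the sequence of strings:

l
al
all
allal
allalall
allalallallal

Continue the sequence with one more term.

allalallallalallalall

This is a Fibonacci-style word recurrence s(k) = s(k−1)·s(k−2): e.g. al·l = all.
So term 7 is allalallallal·allalall.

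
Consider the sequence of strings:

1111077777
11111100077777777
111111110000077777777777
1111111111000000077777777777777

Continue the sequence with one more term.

11111111111100000000077777777777777777

Term n consists of 2n+2 1's, followed by 2n-1 0's, followed by 3n+2 7's (n = 1, 2, …).
At n = 5 the blocks have lengths 12, 9, 17.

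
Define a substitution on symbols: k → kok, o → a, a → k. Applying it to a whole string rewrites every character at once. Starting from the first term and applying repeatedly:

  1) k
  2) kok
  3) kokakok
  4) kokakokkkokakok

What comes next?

kokakokkkokakokkokkokakokkkokakok

Replace each of the 15 characters of kokakokkkokakok in place — kok a kok k kok a kok kok kok a kok k kok a kok — and concatenate.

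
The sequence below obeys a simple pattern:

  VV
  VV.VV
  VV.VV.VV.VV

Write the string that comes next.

VV.VV.VV.VV.VV.VV.VV.VV

Each string is two copies of the previous one joined by '.'.
So the next term is two copies of VV.VV.VV.VV with '.' between the halves.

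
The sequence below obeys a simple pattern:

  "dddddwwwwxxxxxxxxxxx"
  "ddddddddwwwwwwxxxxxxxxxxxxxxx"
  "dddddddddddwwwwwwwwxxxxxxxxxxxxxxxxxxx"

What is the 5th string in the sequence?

Reading off run lengths: d runs 5, 8, 11; w runs 4, 6, 8; x runs 11, 15, 19 — each is linear in n, where the shown terms are n = 2, 3, 4.
For term 5, n = 6, so the run lengths are 17, 12, 27.

dddddddddddddddddwwwwwwwwwwwwxxxxxxxxxxxxxxxxxxxxxxxxxxx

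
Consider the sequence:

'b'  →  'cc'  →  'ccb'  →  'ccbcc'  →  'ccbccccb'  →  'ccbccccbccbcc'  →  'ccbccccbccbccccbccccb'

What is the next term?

From term 3 onward, concatenate the last term with the second-to-last: cc·b = ccb, ccb·cc = ccbcc, …
So term 8 is ccbccccbccbccccbccccb·ccbccccbccbcc.

ccbccccbccbccccbccccbccbccccbccbcc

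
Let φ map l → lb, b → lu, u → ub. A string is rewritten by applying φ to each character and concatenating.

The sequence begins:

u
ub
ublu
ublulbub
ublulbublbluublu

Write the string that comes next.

Rewriting the 16 symbols of ublulbublbluublu one by one yields ub lu lb ub lb lu ub lu lb lu lb ub ub lu lb ub; concatenated:

ublulbublbluublulblulbubublulbub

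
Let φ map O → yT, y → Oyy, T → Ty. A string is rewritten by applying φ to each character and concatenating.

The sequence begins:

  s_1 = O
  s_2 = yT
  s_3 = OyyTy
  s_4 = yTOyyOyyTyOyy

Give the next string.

Replace each of the 13 characters of yTOyyOyyTyOyy in place — Oyy Ty yT Oyy Oyy yT Oyy Oyy Ty Oyy yT Oyy Oyy — and concatenate.

OyyTyyTOyyOyyyTOyyOyyTyOyyyTOyyOyy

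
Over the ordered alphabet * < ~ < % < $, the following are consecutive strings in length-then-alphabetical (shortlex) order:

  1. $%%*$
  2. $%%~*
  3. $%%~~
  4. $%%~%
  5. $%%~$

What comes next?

$%%%*

Find the rightmost character of $%%~$ below $, bump it to the next letter, and reset everything to its right to *.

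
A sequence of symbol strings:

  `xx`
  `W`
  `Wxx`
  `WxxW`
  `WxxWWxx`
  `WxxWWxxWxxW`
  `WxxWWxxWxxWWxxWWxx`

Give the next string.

Each term (from the third on) is the previous term followed by the one before it: term 3 = W·xx = Wxx.
Continuing: WxxWWxxWxxWWxxWWxx · WxxWWxxWxxW gives term 8.

WxxWWxxWxxWWxxWWxxWxxWWxxWxxW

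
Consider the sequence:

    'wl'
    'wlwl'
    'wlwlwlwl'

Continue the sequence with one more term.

wlwlwlwlwlwlwlwl

s(k+1) = s(k)·s(k) — each term doubles the last.
So the next term is two copies of wlwlwlwl.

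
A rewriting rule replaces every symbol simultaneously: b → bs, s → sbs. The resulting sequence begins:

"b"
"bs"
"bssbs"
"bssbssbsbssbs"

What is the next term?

Replace each of the 13 characters of bssbssbsbssbs in place — bs sbs sbs bs sbs sbs bs sbs bs sbs sbs bs sbs — and concatenate.

bssbssbsbssbssbsbssbsbssbssbsbssbs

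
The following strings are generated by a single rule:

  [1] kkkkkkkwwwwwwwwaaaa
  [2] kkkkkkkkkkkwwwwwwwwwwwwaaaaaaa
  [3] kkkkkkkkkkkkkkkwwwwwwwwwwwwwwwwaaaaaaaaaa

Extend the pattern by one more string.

Term n consists of 4n-1 k's, followed by 4n w's, followed by 3n-2 a's, where the shown terms are n = 2, 3, 4.
Setting n = 5 gives 19, 20, 13 characters in each block.

kkkkkkkkkkkkkkkkkkkwwwwwwwwwwwwwwwwwwwwaaaaaaaaaaaaa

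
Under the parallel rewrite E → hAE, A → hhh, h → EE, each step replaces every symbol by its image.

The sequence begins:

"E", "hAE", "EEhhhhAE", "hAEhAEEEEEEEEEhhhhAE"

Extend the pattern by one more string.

EEhhhhAEEEhhhhAEhAEhAEhAEhAEhAEhAEhAEhAEEEEEEEEEhhhhAE

Replace each of the 20 characters of hAEhAEEEEEEEEEhhhhAE in place — EE hhh hAE EE hhh hAE hAE hAE hAE hAE hAE hAE hAE hAE EE EE EE EE hhh hAE — and concatenate.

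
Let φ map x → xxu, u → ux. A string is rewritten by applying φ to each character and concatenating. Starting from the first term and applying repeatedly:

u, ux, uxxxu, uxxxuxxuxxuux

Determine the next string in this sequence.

Rewriting the 13 symbols of uxxxuxxuxxuux one by one yields ux xxu xxu xxu ux xxu xxu ux xxu xxu ux ux xxu; concatenated:

uxxxuxxuxxuuxxxuxxuuxxxuxxuuxuxxxu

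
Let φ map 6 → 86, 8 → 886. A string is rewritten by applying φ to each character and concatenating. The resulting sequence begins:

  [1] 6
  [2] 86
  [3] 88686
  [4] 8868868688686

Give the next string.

8868868688688686886868868868688686

Replace each of the 13 characters of 8868868688686 in place — 886 886 86 886 886 86 886 86 886 886 86 886 86 — and concatenate.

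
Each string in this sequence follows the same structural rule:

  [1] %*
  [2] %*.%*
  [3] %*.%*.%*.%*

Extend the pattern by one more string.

Each string is two copies of the previous one joined by '.'.
So the next term is two copies of %*.%*.%*.%* with '.' between the halves.

%*.%*.%*.%*.%*.%*.%*.%*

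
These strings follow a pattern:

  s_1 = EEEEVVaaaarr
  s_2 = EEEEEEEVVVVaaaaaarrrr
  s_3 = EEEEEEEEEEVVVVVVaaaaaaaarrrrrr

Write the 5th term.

EEEEEEEEEEEEEEEEVVVVVVVVVVaaaaaaaaaaaarrrrrrrrrr

The n-th term is 3n+1 E's then 2n V's then 2n+2 a's then 2n r's (n = 1, 2, …).
At n = 5 the blocks have lengths 16, 10, 12, 10.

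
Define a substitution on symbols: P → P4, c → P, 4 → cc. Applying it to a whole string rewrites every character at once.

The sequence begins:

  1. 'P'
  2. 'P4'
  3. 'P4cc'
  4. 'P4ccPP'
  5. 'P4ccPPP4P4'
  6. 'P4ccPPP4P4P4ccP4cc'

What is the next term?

φ(P4ccPPP4P4P4ccP4cc) expands symbol-by-symbol to P4 cc P P P4 P4 P4 cc P4 cc P4 cc P P P4 cc P P; joining the 18 pieces gives the next term.

P4ccPPP4P4P4ccP4ccP4ccPPP4ccPP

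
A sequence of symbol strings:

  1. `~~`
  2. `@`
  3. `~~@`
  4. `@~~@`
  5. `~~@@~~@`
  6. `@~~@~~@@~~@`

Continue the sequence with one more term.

~~@@~~@@~~@~~@@~~@

From term 3 onward, concatenate the second-to-last term with the last: ~~·@ = ~~@, @·~~@ = @~~@, …
So term 7 is ~~@@~~@·@~~@~~@@~~@.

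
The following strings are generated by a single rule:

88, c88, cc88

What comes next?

Every step adds c at the front: s(k+1) = c·s(k).
Applying this once more to cc88:

ccc88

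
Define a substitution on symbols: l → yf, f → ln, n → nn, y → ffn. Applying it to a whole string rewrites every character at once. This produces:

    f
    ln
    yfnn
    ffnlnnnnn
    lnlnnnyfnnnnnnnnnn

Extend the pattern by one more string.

Applying the rule to each of the 18 symbols of lnlnnnyfnnnnnnnnnn gives the pieces yf nn yf nn nn nn ffn ln nn nn nn nn nn nn nn nn nn nn, which concatenate to the answer.

yfnnyfnnnnnnffnlnnnnnnnnnnnnnnnnnnnnn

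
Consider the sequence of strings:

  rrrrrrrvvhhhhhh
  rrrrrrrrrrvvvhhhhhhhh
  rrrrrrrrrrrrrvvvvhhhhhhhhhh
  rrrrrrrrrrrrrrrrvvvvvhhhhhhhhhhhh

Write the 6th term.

Term n consists of 3n+1 r's, followed by n v's, followed by 2n+2 h's, where the shown terms are n = 2, 3, 4, 5.
At n = 7 the blocks have lengths 22, 7, 16.

rrrrrrrrrrrrrrrrrrrrrrvvvvvvvhhhhhhhhhhhhhhhh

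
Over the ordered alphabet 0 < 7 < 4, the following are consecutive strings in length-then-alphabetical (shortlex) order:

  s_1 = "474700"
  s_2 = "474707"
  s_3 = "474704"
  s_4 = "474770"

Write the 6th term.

Continuing the enumeration 2 steps past 474770: 474770 → 474777 → (answer).

474774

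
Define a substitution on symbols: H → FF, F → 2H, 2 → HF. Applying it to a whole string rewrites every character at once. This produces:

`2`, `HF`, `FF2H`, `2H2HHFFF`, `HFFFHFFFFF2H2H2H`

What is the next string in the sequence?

FF2H2H2HFF2H2H2H2H2HHFFFHFFFHFFF

Applying the rule to each of the 16 symbols of HFFFHFFFFF2H2H2H gives the pieces FF 2H 2H 2H FF 2H 2H 2H 2H 2H HF FF HF FF HF FF, which concatenate to the answer.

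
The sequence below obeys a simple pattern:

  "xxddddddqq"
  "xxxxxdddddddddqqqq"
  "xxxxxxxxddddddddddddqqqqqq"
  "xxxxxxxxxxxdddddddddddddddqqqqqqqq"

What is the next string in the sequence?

Reading off run lengths: x runs 2, 5, 8, 11; d runs 6, 9, 12, 15; q runs 2, 4, 6, 8 — each is linear in n (n = 1, 2, …).
At n = 5 the blocks have lengths 14, 18, 10.

xxxxxxxxxxxxxxddddddddddddddddddqqqqqqqqqq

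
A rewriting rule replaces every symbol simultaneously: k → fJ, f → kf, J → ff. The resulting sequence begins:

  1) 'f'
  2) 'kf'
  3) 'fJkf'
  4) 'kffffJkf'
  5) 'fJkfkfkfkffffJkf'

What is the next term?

Rewriting the 16 symbols of fJkfkfkfkffffJkf one by one yields kf ff fJ kf fJ kf fJ kf fJ kf kf kf kf ff fJ kf; concatenated:

kffffJkffJkffJkffJkfkfkfkffffJkf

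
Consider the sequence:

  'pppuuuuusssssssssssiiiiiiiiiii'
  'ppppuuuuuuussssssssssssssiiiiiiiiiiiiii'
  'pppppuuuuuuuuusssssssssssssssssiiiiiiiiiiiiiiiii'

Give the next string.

Term n consists of n p's, followed by 2n-1 u's, followed by 3n+2 s's, followed by 3n+2 i's, where the shown terms are n = 3, 4, 5.
For the next term, n = 6, so the run lengths are 6, 11, 20, 20.

ppppppuuuuuuuuuuussssssssssssssssssssiiiiiiiiiiiiiiiiiiii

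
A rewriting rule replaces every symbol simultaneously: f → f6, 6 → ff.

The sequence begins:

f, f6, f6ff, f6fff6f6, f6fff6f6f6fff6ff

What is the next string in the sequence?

Rewriting the 16 symbols of f6fff6f6f6fff6ff one by one yields f6 ff f6 f6 f6 ff f6 ff f6 ff f6 f6 f6 ff f6 f6; concatenated:

f6fff6f6f6fff6fff6fff6f6f6fff6f6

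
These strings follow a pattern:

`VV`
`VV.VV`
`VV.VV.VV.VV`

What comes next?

Every step duplicates the string with '.' between the halves.
Doubling VV.VV.VV.VV with '.' between the halves:

VV.VV.VV.VV.VV.VV.VV.VV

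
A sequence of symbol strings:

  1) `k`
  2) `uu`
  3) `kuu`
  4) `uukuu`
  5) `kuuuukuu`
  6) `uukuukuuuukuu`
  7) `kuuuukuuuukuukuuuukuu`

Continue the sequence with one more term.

uukuukuuuukuukuuuukuuuukuukuuuukuu

Each term (from the third on) is the two preceding terms concatenated in order: term 3 = k·uu = kuu.
The next term joins uukuukuuuukuu and kuuuukuuuukuukuuuukuu.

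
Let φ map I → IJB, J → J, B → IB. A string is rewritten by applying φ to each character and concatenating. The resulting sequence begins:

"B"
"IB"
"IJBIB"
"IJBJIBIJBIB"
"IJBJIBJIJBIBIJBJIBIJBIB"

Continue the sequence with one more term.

Applying the rule to each of the 23 symbols of IJBJIBJIJBIBIJBJIBIJBIB gives the pieces IJB J IB J IJB IB J IJB J IB IJB IB IJB J IB J IJB IB IJB J IB IJB IB, which concatenate to the answer.

IJBJIBJIJBIBJIJBJIBIJBIBIJBJIBJIJBIBIJBJIBIJBIB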